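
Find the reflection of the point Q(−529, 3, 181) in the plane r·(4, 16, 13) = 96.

With n = (4, 16, 13), the signed offset is (n·Q − 96)/|n|² = 189/441 = 3/7.
Q' = Q − 2t·n = (−529, 3, 181) − (6/7)·(4, 16, 13) = (−3727/7, −75/7, 1189/7).

(-3727/7, -75/7, 1189/7)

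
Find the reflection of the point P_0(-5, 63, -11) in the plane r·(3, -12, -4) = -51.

(19, -33, -43)

n = (3, -12, -4), |n|² = 169, n·P_0 − (-51) = -676, so t = -676/169 = -4.
Foot F = P_0 − (-4)·n = (7, 15, -27); the reflection is 2F − P_0 = (19, -33, -43).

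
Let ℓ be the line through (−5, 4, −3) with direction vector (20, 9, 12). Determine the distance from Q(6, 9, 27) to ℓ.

Direction vector d = (20, 9, 12).
AP = (11, 5, 30); AP·d = 625, |AP|² = 1046, |d|² = 625.
distance² = |AP|² − (AP·d)²/|d|² = 1046 − 390625/625 = 421, so the distance is √421.

√421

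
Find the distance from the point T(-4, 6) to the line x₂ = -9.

The normal to the line is n = (0, 1) with |n| = 1.
|n·T − (-9)| = |6 − (-9)| = 15, so the distance is 15/1 = 15.

15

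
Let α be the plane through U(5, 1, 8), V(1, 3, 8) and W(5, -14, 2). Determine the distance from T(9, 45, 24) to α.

12/√30

UV = (-4, 2, 0) and UW = (0, -15, -6), so a normal is n = UV × UW = (-12, -24, 60).
Then n·(9, 45, 24) - 396 = -144.
|n| = √(144 + 576 + 3600) = 12√30, so the distance is |-144|/(12√30) = 12/√30.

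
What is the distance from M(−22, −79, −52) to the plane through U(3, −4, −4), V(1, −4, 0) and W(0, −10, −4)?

23√6/6

UV = (−2, 0, 4) and UW = (−3, −6, 0), so a normal is n = UV × UW = (24, −12, 12).
d = |24·(-22) + (-12)·(-79) + 12·(-52) − 72| / √(576 + 144 + 144) = |-276| / (12√6) = 23/√6.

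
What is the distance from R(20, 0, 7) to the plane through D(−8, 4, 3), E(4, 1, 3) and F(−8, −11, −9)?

4√42/21

DE = (12, −3, 0) and DF = (0, −15, −12), so a normal is n = DE × DF = (36, 144, −180).
n = (36, 144, −180); n·P − (-252) = -288; |n| = 36√42; distance = 288/(36√42) = 4√42/21.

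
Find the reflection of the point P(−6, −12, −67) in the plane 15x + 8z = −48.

n = (15, 0, 8), |n|² = 289, n·P − (-48) = -578, so t = -578/289 = -2.
Foot F = P − (-2)·n = (24, −12, −51); the reflection is 2F − P = (54, −12, −35).

(54, -12, -35)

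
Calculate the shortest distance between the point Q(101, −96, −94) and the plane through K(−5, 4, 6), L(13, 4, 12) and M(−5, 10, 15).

8

KL = (18, 0, 6) and KM = (0, 6, 9), so a normal is n = KL × KM = (−36, −162, 108).
d = |(-36)·101 + (-162)·(-96) + 108·(-94) − 180| / √(1296 + 26244 + 11664) = |1584| / 198 = 8.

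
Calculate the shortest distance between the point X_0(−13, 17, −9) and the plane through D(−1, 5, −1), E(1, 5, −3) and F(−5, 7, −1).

DE = (2, 0, −2) and DF = (−4, 2, 0), so a normal is n = DE × DF = (4, 8, 4).
Then n·(−13, 17, −9) − 32 = 16.
|n| = √(16 + 64 + 16) = 4√6, so the distance is |16|/(4√6) = 4/√6.

4/√6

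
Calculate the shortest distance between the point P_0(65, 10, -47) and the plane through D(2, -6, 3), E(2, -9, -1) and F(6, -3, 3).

25/√34

DE = (0, -3, -4) and DF = (4, 3, 0), so a normal is n = DE × DF = (12, -16, 12).
Then n·(65, 10, -47) - 156 = -100.
|n| = √(144 + 256 + 144) = 4√34, so the distance is |-100|/(4√34) = 25/√34.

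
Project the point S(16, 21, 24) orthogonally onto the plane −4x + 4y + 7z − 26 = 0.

(24, 13, 10)

The perpendicular from S has direction n = (−4, 4, 7): r = (16, 21, 24) + λ(−4, 4, 7).
Substitute into the plane: n·(S + λn) = 26 gives 188 + 81λ = 26, so λ = -2.
Foot = (16, 21, 24) + (-2)·(−4, 4, 7) = (24, 13, 10).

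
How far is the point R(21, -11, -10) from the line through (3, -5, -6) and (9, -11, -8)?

6√2

A direction vector is d = (6, -6, -2).
AP = (18, -6, -4); AP·d = 152, |AP|² = 376, |d|² = 76.
distance² = |AP|² − (AP·d)²/|d|² = 376 − 23104/76 = 72, so the distance is 6√2.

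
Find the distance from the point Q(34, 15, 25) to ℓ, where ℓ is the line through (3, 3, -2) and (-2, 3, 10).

3√185

A direction vector is d = (-5, 0, 12).
AP = (31, 12, 27), and AP × d = (144, -507, 60).
|AP × d|² = 281385 and |d|² = 169, so the distance is √(281385/169) = √1665 = 3√185.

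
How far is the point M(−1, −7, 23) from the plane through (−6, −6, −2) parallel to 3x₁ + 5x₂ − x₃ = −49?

15/√35

Parallel planes share the normal n = (3, 5, −1); since (−6, −6, −2) lies on the plane, its equation is 3x₁ + 5x₂ − x₃ = -46.
Then n·(−1, −7, 23) − (−46) = −15.
|n| = √(9 + 25 + 1) = √35, so the distance is |-15|/√35 = 15/√35.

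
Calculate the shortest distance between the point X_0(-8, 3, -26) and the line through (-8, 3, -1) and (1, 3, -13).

15

A direction vector is d = (9, 0, -12).
AP = (0, 0, -25); AP·d = 300, |AP|² = 625, |d|² = 225.
distance² = |AP|² − (AP·d)²/|d|² = 625 − 90000/225 = 225, so the distance is 15.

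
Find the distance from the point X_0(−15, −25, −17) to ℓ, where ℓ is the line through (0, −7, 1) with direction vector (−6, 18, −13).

Direction vector d = (−6, 18, −13).
AP = (−15, −18, −18), and AP × d = (558, −87, −378).
|AP × d|² = 461817 and |d|² = 529, so the distance is √(461817/529) = √873 = 3√97.

3√97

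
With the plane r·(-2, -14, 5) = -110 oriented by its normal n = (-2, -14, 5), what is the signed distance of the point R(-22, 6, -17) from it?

-1

n·R − (-110) = -15.
|n| = 15, so the signed distance is -15/15 = -1.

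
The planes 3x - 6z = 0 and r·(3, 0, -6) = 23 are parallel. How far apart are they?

23/(3√5)

With common normal n = (3, 0, -6) (|n| = 3√5), the distance is |0 − 23|/|n| = 23/(3√5).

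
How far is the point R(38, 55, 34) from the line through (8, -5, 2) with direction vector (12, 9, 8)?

Direction vector d = (12, 9, 8).
AP = (30, 60, 32), and AP × d = (192, 144, -450).
|AP × d|² = 260100 and |d|² = 289, so the distance is √(260100/289) = √900 = 30.

30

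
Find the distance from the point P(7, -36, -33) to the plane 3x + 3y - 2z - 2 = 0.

Normal vector n = (3, 3, -2), and n·(7, -36, -33) - 2 = -23.
|n| = √(9 + 9 + 4) = √22, so the distance is |-23|/√22 = 23/√22.

23/√22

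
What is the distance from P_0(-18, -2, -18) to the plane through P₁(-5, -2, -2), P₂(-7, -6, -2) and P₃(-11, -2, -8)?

2

P₁P₂ = (-2, -4, 0) and P₁P₃ = (-6, 0, -6), so a normal is n = P₁P₂ × P₁P₃ = (24, -12, -24).
n = (24, -12, -24); n·P − (-48) = 72; |n| = 36; distance = 72/36 = 2.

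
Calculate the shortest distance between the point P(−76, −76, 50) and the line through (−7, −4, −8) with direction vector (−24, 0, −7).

Direction vector d = (−24, 0, −7).
AP = (−69, −72, 58); AP·d = 1250, |AP|² = 13309, |d|² = 625.
distance² = |AP|² − (AP·d)²/|d|² = 13309 − 1562500/625 = 10809, so the distance is 3√1201.

3√1201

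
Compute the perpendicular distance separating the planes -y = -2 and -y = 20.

22

Both planes have normal n = (0, -1, 0), |n| = 1. Any point on the first plane is at distance |20 − (-2)|/|n| = 22/1 = 22 from the second.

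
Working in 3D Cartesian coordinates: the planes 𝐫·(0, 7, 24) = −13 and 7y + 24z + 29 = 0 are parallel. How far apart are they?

With common normal n = (0, 7, 24) (|n| = 25), the distance is |(-13) − (-29)|/|n| = 16/25.

16/25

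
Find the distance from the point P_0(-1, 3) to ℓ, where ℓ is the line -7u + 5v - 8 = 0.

7√74/37

d = |(-7)·(-1) + 5·3 − 8| / √(49 + 25) = |14|/√74 = 7√74/37.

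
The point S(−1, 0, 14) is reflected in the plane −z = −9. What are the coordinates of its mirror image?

n = (0, 0, −1), |n|² = 1, n·S − (-9) = -5, so t = -5/1 = -5.
Foot F = S − (-5)·n = (−1, 0, 9); the reflection is 2F − S = (−1, 0, 4).

(-1, 0, 4)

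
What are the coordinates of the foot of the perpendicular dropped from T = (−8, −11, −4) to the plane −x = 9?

The perpendicular from T has direction n = (−1, 0, 0): r = (−8, −11, −4) + μ(−1, 0, 0).
Substitute into the plane: n·(T + μn) = 9 gives 8 + 1μ = 9, so μ = 1.
Foot = (−8, −11, −4) + 1·(−1, 0, 0) = (−9, −11, −4).

(-9, -11, -4)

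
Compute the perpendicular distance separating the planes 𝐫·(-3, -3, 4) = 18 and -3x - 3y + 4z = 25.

Both planes have normal n = (-3, -3, 4), |n| = √34. Any point on the first plane is at distance |25 − 18|/|n| = 7/√34 from the second.

7√34/34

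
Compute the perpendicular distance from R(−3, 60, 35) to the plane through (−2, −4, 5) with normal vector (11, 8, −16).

The plane has equation n·(r − (−2, −4, 5)) = 0, i.e. n·r = -134.
Then n·(−3, 60, 35) − (−134) = 21.
|n| = √(121 + 64 + 256) = 21, so the distance is |21|/21 = 1.

1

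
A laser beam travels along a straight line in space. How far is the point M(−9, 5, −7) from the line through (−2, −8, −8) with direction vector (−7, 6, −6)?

Direction vector d = (−7, 6, −6).
AP = (−7, 13, 1); AP·d = 121, |AP|² = 219, |d|² = 121.
distance² = |AP|² − (AP·d)²/|d|² = 219 − 14641/121 = 98, so the distance is 7√2.

7√2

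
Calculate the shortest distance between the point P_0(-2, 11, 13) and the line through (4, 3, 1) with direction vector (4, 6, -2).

Direction vector d = (4, 6, -2).
AP = (-6, 8, 12); AP·d = 0, |AP|² = 244, |d|² = 56.
distance² = |AP|² − (AP·d)²/|d|² = 244 − 0/56 = 244, so the distance is 2√61.

2√61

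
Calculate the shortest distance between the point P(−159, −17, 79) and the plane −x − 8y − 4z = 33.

6

Normal vector n = (−1, −8, −4), and n·(−159, −17, 79) − 33 = −54.
|n| = √(1 + 64 + 16) = 9, so the distance is |-54|/9 = 6.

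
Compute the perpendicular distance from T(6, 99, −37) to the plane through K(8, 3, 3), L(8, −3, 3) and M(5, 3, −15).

KL = (0, −6, 0) and KM = (−3, 0, −18), so a normal is n = KL × KM = (108, 0, −18).
Then n·(6, 99, −37) − 810 = 504.
|n| = √(11664 + 0 + 324) = 18√37, so the distance is |504|/(18√37) = 28√37/37.

28√37/37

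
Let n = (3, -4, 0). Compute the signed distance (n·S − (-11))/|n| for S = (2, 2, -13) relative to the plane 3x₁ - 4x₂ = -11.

9/5

n·S − (-11) = 9.
|n| = 5, so the signed distance is 9/5.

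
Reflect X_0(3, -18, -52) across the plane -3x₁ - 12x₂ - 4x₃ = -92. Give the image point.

n = (-3, -12, -4), |n|² = 169, n·X_0 − (-92) = 507, so t = 507/169 = 3.
Foot F = X_0 − 3·n = (12, 18, -40); the reflection is 2F − X_0 = (21, 54, -28).

(21, 54, -28)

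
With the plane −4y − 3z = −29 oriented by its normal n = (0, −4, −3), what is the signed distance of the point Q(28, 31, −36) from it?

n·Q − (-29) = 13.
|n| = 5, so the signed distance is 13/5.

13/5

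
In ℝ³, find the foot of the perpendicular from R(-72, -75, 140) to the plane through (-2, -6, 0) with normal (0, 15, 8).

(-72, -1350/17, 2340/17)

n = (0, 15, 8), |n|² = 289, and n·R − (-90) = 85.
t = 85/289 = 5/17, so the foot is R − t·n = (-72, -75, 140) − (5/17)·(0, 15, 8) = (-72, -1350/17, 2340/17).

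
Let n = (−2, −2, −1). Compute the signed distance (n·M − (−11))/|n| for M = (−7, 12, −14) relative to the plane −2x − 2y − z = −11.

n·M − (-11) = 15.
|n| = 3, so the signed distance is 15/3 = 5.

5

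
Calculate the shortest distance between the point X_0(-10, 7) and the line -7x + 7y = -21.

10√2

d = |(-7)·(-10) + 7·7 − (-21)| / √(49 + 49) = |140|/(7√2) = 10√2.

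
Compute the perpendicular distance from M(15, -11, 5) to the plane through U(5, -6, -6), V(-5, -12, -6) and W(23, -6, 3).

UV = (-10, -6, 0) and UW = (18, 0, 9), so a normal is n = UV × UW = (-54, 90, 108).
d = |(-54)·15 + 90·(-11) + 108·5 − (-1458)| / √(2916 + 8100 + 11664) = |198| / (18√70) = 11/√70.

11√70/70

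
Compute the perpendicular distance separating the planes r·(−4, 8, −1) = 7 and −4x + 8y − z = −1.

Both planes have normal n = (−4, 8, −1), |n| = 9. Any point on the first plane is at distance |(-1) − 7|/|n| = 8/9 from the second.

8/9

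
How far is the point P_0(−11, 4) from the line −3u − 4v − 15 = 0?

The normal to the line is n = (−3, −4) with |n| = 5.
|n·P_0 − 15| = |17 − 15| = 2, so the distance is 2/5.

2/5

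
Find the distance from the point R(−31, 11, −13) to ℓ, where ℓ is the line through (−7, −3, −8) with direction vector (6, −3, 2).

Direction vector d = (6, −3, 2).
AP = (−24, 14, −5); AP·d = -196, |AP|² = 797, |d|² = 49.
distance² = |AP|² − (AP·d)²/|d|² = 797 − 38416/49 = 13, so the distance is √13.

√13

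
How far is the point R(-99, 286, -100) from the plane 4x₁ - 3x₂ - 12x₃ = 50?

8

Normal vector n = (4, -3, -12), and n·(-99, 286, -100) - 50 = -104.
|n| = √(16 + 9 + 144) = 13, so the distance is |-104|/13 = 8.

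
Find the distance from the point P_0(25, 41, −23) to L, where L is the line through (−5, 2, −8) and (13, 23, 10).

3√173

A direction vector is d = (18, 21, 18).
AP = (30, 39, −15), and AP × d = (1017, −810, −72).
|AP × d|² = 1695573 and |d|² = 1089, so the distance is √(1695573/1089) = √1557 = 3√173.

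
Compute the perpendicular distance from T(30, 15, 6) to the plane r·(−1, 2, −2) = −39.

9

Normal vector n = (−1, 2, −2), and n·(30, 15, 6) − (−39) = 27.
|n| = √(1 + 4 + 4) = 3, so the distance is |27|/3 = 9.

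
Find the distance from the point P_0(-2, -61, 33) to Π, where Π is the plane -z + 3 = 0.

30

Normal vector n = (0, 0, -1), and n·(-2, -61, 33) - (-3) = -30.
|n| = √(0 + 0 + 1) = 1, so the distance is |-30|/1 = 30.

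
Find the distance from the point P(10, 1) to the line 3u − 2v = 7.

The normal to the line is n = (3, −2) with |n| = √13.
|n·P − 7| = |28 − 7| = 21, so the distance is 21/√13 = 21√13/13.

21√13/13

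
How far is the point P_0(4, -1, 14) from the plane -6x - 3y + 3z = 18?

Normal vector n = (-6, -3, 3), and n·(4, -1, 14) - 18 = 3.
|n| = √(36 + 9 + 9) = 3√6, so the distance is |3|/(3√6) = 1/√6.

1/√6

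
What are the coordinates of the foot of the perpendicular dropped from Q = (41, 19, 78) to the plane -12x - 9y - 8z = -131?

(-7, -17, 46)

n = (-12, -9, -8), |n|² = 289, and n·Q − (-131) = -1156.
t = -1156/289 = -4, so the foot is Q − t·n = (41, 19, 78) − (-4)·(-12, -9, -8) = (-7, -17, 46).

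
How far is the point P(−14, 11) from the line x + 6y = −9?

61/√37

d = |1·(-14) + 6·11 − (-9)| / √(1 + 36) = |61|/√37 = 61/√37.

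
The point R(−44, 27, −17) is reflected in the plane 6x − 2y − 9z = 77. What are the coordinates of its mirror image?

(-20, 19, -53)

With n = (6, −2, −9), the signed offset is (n·R − 77)/|n|² = -242/121 = -2.
R' = R − 2t·n = (−44, 27, −17) − (-4)·(6, −2, −9) = (−20, 19, −53).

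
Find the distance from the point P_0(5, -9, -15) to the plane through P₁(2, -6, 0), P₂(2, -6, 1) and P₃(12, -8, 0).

12/√26

P₁P₂ = (0, 0, 1) and P₁P₃ = (10, -2, 0), so a normal is n = P₁P₂ × P₁P₃ = (2, 10, 0).
n = (2, 10, 0); n·P − (-56) = -24; |n| = 2√26; distance = 24/(2√26) = 12/√26.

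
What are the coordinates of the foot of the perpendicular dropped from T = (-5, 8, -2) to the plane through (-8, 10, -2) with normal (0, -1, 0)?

The perpendicular from T has direction n = (0, -1, 0): r = (-5, 8, -2) + t(0, -1, 0).
Substitute into the plane: n·(T + tn) = -10 gives -8 + 1t = -10, so t = -2.
Foot = (-5, 8, -2) + (-2)·(0, -1, 0) = (-5, 10, -2).

(-5, 10, -2)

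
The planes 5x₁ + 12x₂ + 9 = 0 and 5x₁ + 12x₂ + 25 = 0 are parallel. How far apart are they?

16/13

Both planes have normal n = (5, 12, 0), |n| = 13. Any point on the first plane is at distance |(-25) − (-9)|/|n| = 16/13 from the second.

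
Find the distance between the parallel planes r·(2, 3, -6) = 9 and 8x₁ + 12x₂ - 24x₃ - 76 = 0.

10/7

Divide the second equation by 4 to match normals: 2x₁ + 3x₂ - 6x₃ = 19.
With common normal n = (2, 3, -6) (|n| = 7), the distance is |9 − 19|/|n| = 10/7.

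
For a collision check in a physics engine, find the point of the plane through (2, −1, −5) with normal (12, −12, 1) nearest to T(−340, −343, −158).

The perpendicular from T has direction n = (12, −12, 1): r = (−340, −343, −158) + μ(12, −12, 1).
Substitute into the plane: n·(T + μn) = 31 gives -122 + 289μ = 31, so μ = 9/17.
Foot = (−340, −343, −158) + (9/17)·(12, −12, 1) = (−5672/17, −5939/17, −2677/17).

(-5672/17, -5939/17, -2677/17)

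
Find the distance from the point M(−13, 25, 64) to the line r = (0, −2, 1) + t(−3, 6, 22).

Direction vector d = (−3, 6, 22).
AP = (−13, 27, 63), and AP × d = (216, 97, 3).
|AP × d|² = 56074 and |d|² = 529, so the distance is √(56074/529) = √106.

√106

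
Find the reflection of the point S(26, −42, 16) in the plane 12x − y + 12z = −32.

With n = (12, −1, 12), the signed offset is (n·S − (-32))/|n|² = 578/289 = 2.
S' = S − 2t·n = (26, −42, 16) − 4·(12, −1, 12) = (−22, −38, −32).

(-22, -38, -32)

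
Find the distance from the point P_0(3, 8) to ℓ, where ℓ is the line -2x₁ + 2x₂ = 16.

d = |(-2)·3 + 2·8 − 16| / √(4 + 4) = |-6|/(2√2) = 3/√2.

3√2/2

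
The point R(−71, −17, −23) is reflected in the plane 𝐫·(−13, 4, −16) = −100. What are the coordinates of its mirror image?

n = (−13, 4, −16), |n|² = 441, n·R − (-100) = 1323, so t = 1323/441 = 3.
Foot F = R − 3·n = (−32, −29, 25); the reflection is 2F − R = (7, −41, 73).

(7, -41, 73)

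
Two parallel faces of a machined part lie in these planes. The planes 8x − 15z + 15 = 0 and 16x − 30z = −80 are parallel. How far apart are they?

Divide the second equation by 2 to match normals: 8x − 15z = -40.
With common normal n = (8, 0, −15) (|n| = 17), the distance is |(-15) − (-40)|/|n| = 25/17.

25/17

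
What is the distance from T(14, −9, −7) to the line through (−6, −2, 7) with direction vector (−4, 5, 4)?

Direction vector d = (−4, 5, 4).
AP = (20, −7, −14); AP·d = -171, |AP|² = 645, |d|² = 57.
distance² = |AP|² − (AP·d)²/|d|² = 645 − 29241/57 = 132, so the distance is 2√33.

2√33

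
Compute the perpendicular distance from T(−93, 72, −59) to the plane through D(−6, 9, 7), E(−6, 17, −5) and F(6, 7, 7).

27/√53

DE = (0, 8, −12) and DF = (12, −2, 0), so a normal is n = DE × DF = (−24, −144, −96).
n = (−24, −144, −96); n·P − (-1824) = -648; |n| = 24√53; distance = 648/(24√53) = 27/√53.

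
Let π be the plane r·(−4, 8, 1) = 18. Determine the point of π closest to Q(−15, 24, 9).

(-3, 0, 6)

The perpendicular from Q has direction n = (−4, 8, 1): r = (−15, 24, 9) + t(−4, 8, 1).
Substitute into the plane: n·(Q + tn) = 18 gives 261 + 81t = 18, so t = -3.
Foot = (−15, 24, 9) + (-3)·(−4, 8, 1) = (−3, 0, 6).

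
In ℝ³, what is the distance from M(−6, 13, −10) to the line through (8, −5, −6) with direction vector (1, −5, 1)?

2√26

Direction vector d = (1, −5, 1).
AP = (−14, 18, −4); AP·d = -108, |AP|² = 536, |d|² = 27.
distance² = |AP|² − (AP·d)²/|d|² = 536 − 11664/27 = 104, so the distance is 2√26.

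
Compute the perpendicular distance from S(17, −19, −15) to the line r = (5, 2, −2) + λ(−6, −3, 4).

3√77

Direction vector d = (−6, −3, 4).
AP = (12, −21, −13), and AP × d = (−123, 30, −162).
|AP × d|² = 42273 and |d|² = 61, so the distance is √(42273/61) = √693 = 3√77.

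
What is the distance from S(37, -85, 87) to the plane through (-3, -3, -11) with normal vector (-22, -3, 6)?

2

The plane has equation n·(r − (-3, -3, -11)) = 0, i.e. n·r = 9.
d = |(-22)·37 + (-3)·(-85) + 6·87 − 9| / √(484 + 9 + 36) = |-46| / 23 = 2.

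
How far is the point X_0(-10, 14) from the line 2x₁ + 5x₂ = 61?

d = |2·(-10) + 5·14 − 61| / √(4 + 25) = |-11|/√29 = 11/√29.

11√29/29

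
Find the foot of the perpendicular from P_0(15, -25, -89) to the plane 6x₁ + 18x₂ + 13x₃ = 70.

n = (6, 18, 13), |n|² = 529, and n·P_0 − 70 = -1587.
t = -1587/529 = -3, so the foot is P_0 − t·n = (15, -25, -89) − (-3)·(6, 18, 13) = (33, 29, -50).

(33, 29, -50)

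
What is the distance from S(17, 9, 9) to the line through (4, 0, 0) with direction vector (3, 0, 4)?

√106

Direction vector d = (3, 0, 4).
AP = (13, 9, 9), and AP × d = (36, -25, -27).
|AP × d|² = 2650 and |d|² = 25, so the distance is √(2650/25) = √106.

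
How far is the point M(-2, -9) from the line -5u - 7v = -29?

d = |(-5)·(-2) + (-7)·(-9) − (-29)| / √(25 + 49) = |102|/√74 = 51√74/37.

51√74/37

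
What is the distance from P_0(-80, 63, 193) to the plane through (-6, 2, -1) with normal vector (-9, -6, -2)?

8

The plane has equation n·(r − (-6, 2, -1)) = 0, i.e. n·r = 44.
Then n·(-80, 63, 193) - 44 = -88.
|n| = √(81 + 36 + 4) = 11, so the distance is |-88|/11 = 8.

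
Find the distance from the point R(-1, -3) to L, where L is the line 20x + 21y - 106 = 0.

189/29

The normal to the line is n = (20, 21) with |n| = 29.
|n·R − 106| = |-83 − 106| = 189, so the distance is 189/29.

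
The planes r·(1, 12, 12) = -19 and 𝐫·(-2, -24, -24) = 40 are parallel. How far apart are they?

1/17

Divide the second equation by -2 to match normals: x + 12y + 12z = -20.
Both planes have normal n = (1, 12, 12), |n| = 17. Any point on the first plane is at distance |(-20) − (-19)|/|n| = 1/17 from the second.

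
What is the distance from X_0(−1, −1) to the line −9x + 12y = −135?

44/5

The normal to the line is n = (−9, 12) with |n| = 15.
|n·X_0 − (-135)| = |-3 − (-135)| = 132, so the distance is 132/15 = 44/5.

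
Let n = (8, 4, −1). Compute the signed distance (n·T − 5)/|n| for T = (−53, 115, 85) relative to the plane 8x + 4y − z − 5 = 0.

-6

n·T − 5 = -54.
|n| = 9, so the signed distance is -54/9 = -6.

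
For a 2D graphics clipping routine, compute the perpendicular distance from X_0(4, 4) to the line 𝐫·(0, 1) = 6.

2

d = |0·4 + 1·4 − 6| / √(0 + 1) = |-2|/1 = 2.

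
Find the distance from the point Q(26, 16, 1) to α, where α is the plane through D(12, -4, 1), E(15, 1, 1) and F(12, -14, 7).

10√59/59

DE = (3, 5, 0) and DF = (0, -10, 6), so a normal is n = DE × DF = (30, -18, -30).
n = (30, -18, -30); n·P − 402 = 60; |n| = 6√59; distance = 60/(6√59) = 10√59/59.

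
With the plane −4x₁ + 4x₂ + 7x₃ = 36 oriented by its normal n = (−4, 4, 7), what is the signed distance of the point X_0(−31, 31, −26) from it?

n·X_0 − 36 = 30.
|n| = 9, so the signed distance is 30/9 = 10/3.

10/3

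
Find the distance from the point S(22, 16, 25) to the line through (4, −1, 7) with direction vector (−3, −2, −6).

Direction vector d = (−3, −2, −6).
AP = (18, 17, 18), and AP × d = (−66, 54, 15).
|AP × d|² = 7497 and |d|² = 49, so the distance is √(7497/49) = √153 = 3√17.

3√17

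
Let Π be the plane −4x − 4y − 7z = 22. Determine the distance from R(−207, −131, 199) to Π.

Normal vector n = (−4, −4, −7), and n·(−207, −131, 199) − 22 = −63.
|n| = √(16 + 16 + 49) = 9, so the distance is |-63|/9 = 7.

7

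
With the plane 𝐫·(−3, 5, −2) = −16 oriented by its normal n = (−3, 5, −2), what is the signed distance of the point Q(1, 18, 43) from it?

n·Q − (-16) = 17.
|n| = √38, so the signed distance is 17√38/38.

17√38/38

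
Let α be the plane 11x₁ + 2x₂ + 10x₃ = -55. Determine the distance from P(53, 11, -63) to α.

2

Normal vector n = (11, 2, 10), and n·(53, 11, -63) - (-55) = 30.
|n| = √(121 + 4 + 100) = 15, so the distance is |30|/15 = 2.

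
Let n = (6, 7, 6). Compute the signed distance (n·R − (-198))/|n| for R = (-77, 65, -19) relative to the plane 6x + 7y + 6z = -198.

7

n·R − (-198) = 77.
|n| = 11, so the signed distance is 77/11 = 7.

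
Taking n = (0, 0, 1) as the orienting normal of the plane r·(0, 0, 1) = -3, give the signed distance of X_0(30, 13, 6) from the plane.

9

n·X_0 − (-3) = 9.
|n| = 1, so the signed distance is 9/1 = 9.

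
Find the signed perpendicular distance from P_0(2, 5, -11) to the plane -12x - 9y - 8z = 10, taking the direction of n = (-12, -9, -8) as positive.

9/17

n·P_0 − 10 = 9.
|n| = 17, so the signed distance is 9/17.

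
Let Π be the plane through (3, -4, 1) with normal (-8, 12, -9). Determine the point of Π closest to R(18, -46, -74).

(330/17, -818/17, -1231/17)

n = (-8, 12, -9), |n|² = 289, and n·R − (-81) = 51.
t = 51/289 = 3/17, so the foot is R − t·n = (18, -46, -74) − (3/17)·(-8, 12, -9) = (330/17, -818/17, -1231/17).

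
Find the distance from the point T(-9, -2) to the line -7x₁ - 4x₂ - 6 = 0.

The normal to the line is n = (-7, -4) with |n| = √65.
|n·T − 6| = |71 − 6| = 65, so the distance is 65/√65 = √65.

√65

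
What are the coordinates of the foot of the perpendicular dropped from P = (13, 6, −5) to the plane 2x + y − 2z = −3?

n = (2, 1, −2), |n|² = 9, and n·P − (-3) = 45.
t = 45/9 = 5, so the foot is P − t·n = (13, 6, −5) − 5·(2, 1, −2) = (3, 1, 5).

(3, 1, 5)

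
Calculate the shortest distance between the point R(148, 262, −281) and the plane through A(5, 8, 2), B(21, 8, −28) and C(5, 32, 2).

7

AB = (16, 0, −30) and AC = (0, 24, 0), so a normal is n = AB × AC = (720, 0, 384).
n = (720, 0, 384); n·P − 4368 = -5712; |n| = 816; distance = 5712/816 = 7.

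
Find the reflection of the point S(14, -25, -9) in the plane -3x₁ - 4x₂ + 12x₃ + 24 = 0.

(170/13, -341/13, -69/13)

n = (-3, -4, 12), |n|² = 169, n·S − (-24) = -26, so t = -26/169 = -2/13.
Foot F = S − (-2/13)·n = (176/13, -333/13, -93/13); the reflection is 2F − S = (170/13, -341/13, -69/13).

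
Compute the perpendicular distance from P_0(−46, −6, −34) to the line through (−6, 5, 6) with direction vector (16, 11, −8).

24√5

Direction vector d = (16, 11, −8).
AP = (−40, −11, −40), and AP × d = (528, −960, −264).
|AP × d|² = 1270080 and |d|² = 441, so the distance is √(1270080/441) = √2880 = 24√5.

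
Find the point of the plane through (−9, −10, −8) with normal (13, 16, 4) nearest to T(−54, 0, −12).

(-41, 16, -8)

The perpendicular from T has direction n = (13, 16, 4): r = (−54, 0, −12) + μ(13, 16, 4).
Substitute into the plane: n·(T + μn) = -309 gives -750 + 441μ = -309, so μ = 1.
Foot = (−54, 0, −12) + 1·(13, 16, 4) = (−41, 16, −8).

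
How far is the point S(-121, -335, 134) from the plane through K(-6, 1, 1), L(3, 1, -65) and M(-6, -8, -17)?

KL = (9, 0, -66) and KM = (0, -9, -18), so a normal is n = KL × KM = (-594, 162, -81).
Then n·(-121, -335, 134) - 3645 = 3105.
|n| = √(352836 + 26244 + 6561) = 621, so the distance is |3105|/621 = 5.

5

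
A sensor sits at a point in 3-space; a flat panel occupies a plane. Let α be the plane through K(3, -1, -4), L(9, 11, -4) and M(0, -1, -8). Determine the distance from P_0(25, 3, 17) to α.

17√29/29

KL = (6, 12, 0) and KM = (-3, 0, -4), so a normal is n = KL × KM = (-48, 24, 36).
Then n·(25, 3, 17) - (-312) = -204.
|n| = √(2304 + 576 + 1296) = 12√29, so the distance is |-204|/(12√29) = 17/√29.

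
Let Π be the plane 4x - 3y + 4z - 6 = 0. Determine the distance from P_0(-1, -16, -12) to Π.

n = (4, -3, 4); n·P − 6 = -10; |n| = √41; distance = 10/√41.

10√41/41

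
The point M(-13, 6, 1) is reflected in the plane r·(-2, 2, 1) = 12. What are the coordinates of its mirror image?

(-1, -6, -5)

n = (-2, 2, 1), |n|² = 9, n·M − 12 = 27, so t = 27/9 = 3.
Foot F = M − 3·n = (-7, 0, -2); the reflection is 2F − M = (-1, -6, -5).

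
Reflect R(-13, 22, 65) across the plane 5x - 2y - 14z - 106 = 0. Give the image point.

n = (5, -2, -14), |n|² = 225, n·R − 106 = -1125, so t = -1125/225 = -5.
Foot F = R − (-5)·n = (12, 12, -5); the reflection is 2F − R = (37, 2, -75).

(37, 2, -75)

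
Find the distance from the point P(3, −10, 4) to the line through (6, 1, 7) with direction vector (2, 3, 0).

√22

Direction vector d = (2, 3, 0).
AP = (−3, −11, −3), and AP × d = (9, −6, 13).
|AP × d|² = 286 and |d|² = 13, so the distance is √(286/13) = √22.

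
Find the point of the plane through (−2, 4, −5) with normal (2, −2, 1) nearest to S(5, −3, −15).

(1, 1, -17)

The perpendicular from S has direction n = (2, −2, 1): r = (5, −3, −15) + μ(2, −2, 1).
Substitute into the plane: n·(S + μn) = -17 gives 1 + 9μ = -17, so μ = -2.
Foot = (5, −3, −15) + (-2)·(2, −2, 1) = (1, 1, −17).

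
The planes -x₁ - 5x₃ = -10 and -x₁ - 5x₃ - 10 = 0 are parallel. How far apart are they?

10√26/13

With common normal n = (-1, 0, -5) (|n| = √26), the distance is |(-10) − 10|/|n| = 20/√26 = 10√26/13.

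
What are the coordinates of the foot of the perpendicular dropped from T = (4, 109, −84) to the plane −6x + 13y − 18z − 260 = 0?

(34, 44, 6)

The perpendicular from T has direction n = (−6, 13, −18): r = (4, 109, −84) + λ(−6, 13, −18).
Substitute into the plane: n·(T + λn) = 260 gives 2905 + 529λ = 260, so λ = -5.
Foot = (4, 109, −84) + (-5)·(−6, 13, −18) = (34, 44, 6).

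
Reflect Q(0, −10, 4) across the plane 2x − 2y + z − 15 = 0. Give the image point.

With n = (2, −2, 1), the signed offset is (n·Q − 15)/|n|² = 9/9 = 1.
Q' = Q − 2t·n = (0, −10, 4) − 2·(2, −2, 1) = (−4, −6, 2).

(-4, -6, 2)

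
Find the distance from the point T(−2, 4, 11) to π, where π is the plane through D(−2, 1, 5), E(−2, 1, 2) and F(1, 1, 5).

DE = (0, 0, −3) and DF = (3, 0, 0), so a normal is n = DE × DF = (0, −9, 0).
Then n·(−2, 4, 11) − (−9) = −27.
|n| = √(0 + 81 + 0) = 9, so the distance is |-27|/9 = 3.

3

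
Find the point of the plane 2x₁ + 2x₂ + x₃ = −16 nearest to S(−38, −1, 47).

n = (2, 2, 1), |n|² = 9, and n·S − (-16) = -15.
t = -15/9 = -5/3, so the foot is S − t·n = (−38, −1, 47) − (-5/3)·(2, 2, 1) = (−104/3, 7/3, 146/3).

(-104/3, 7/3, 146/3)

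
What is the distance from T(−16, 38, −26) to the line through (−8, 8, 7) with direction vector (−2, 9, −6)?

3√13

Direction vector d = (−2, 9, −6).
AP = (−8, 30, −33); AP·d = 484, |AP|² = 2053, |d|² = 121.
distance² = |AP|² − (AP·d)²/|d|² = 2053 − 234256/121 = 117, so the distance is 3√13.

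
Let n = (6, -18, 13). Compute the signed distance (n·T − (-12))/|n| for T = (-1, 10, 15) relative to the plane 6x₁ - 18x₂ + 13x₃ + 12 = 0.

21/23

n·T − (-12) = 21.
|n| = 23, so the signed distance is 21/23.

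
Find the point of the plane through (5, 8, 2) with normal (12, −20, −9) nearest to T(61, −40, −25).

(25, 20, 2)

The perpendicular from T has direction n = (12, −20, −9): r = (61, −40, −25) + t(12, −20, −9).
Substitute into the plane: n·(T + tn) = -118 gives 1757 + 625t = -118, so t = -3.
Foot = (61, −40, −25) + (-3)·(12, −20, −9) = (25, 20, 2).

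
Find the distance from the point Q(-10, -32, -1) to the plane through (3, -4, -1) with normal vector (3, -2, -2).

√17

The plane has equation n·(r − (3, -4, -1)) = 0, i.e. n·r = 19.
Then n·(-10, -32, -1) - 19 = 17.
|n| = √(9 + 4 + 4) = √17, so the distance is |17|/√17 = √17.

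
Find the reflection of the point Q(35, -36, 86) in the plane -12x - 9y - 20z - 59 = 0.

With n = (-12, -9, -20), the signed offset is (n·Q − 59)/|n|² = -1875/625 = -3.
Q' = Q − 2t·n = (35, -36, 86) − (-6)·(-12, -9, -20) = (-37, -90, -34).

(-37, -90, -34)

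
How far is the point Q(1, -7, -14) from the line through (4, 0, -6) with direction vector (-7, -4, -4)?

Direction vector d = (-7, -4, -4).
AP = (-3, -7, -8); AP·d = 81, |AP|² = 122, |d|² = 81.
distance² = |AP|² − (AP·d)²/|d|² = 122 − 6561/81 = 41, so the distance is √41.

√41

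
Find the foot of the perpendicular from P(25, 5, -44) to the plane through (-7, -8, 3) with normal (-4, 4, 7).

(5, 25, -9)

The perpendicular from P has direction n = (-4, 4, 7): r = (25, 5, -44) + t(-4, 4, 7).
Substitute into the plane: n·(P + tn) = 17 gives -388 + 81t = 17, so t = 5.
Foot = (25, 5, -44) + 5·(-4, 4, 7) = (5, 25, -9).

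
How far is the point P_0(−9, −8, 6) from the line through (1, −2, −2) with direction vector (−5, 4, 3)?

Direction vector d = (−5, 4, 3).
AP = (−10, −6, 8), and AP × d = (−50, −10, −70).
|AP × d|² = 7500 and |d|² = 50, so the distance is √(7500/50) = √150 = 5√6.

5√6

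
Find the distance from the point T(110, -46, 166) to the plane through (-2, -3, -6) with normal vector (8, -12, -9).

8

The plane has equation n·(r − (-2, -3, -6)) = 0, i.e. n·r = 74.
Then n·(110, -46, 166) - 74 = -136.
|n| = √(64 + 144 + 81) = 17, so the distance is |-136|/17 = 8.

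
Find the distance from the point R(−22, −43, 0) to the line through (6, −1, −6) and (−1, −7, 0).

18√2

A direction vector is d = (−7, −6, 6).
AP = (−28, −42, 6), and AP × d = (−216, 126, −126).
|AP × d|² = 78408 and |d|² = 121, so the distance is √(78408/121) = √648 = 18√2.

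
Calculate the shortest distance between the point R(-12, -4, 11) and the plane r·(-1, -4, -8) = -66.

Normal vector n = (-1, -4, -8), and n·(-12, -4, 11) - (-66) = 6.
|n| = √(1 + 16 + 64) = 9, so the distance is |6|/9 = 2/3.

2/3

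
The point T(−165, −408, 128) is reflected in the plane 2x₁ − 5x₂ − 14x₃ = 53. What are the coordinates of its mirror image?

(-813/5, -414, 556/5)

With n = (2, −5, −14), the signed offset is (n·T − 53)/|n|² = -135/225 = -3/5.
T' = T − 2t·n = (−165, −408, 128) − (-6/5)·(2, −5, −14) = (−813/5, −414, 556/5).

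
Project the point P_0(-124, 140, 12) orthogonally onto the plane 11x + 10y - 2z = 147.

(-587/5, 146, 54/5)

n = (11, 10, -2), |n|² = 225, and n·P_0 − 147 = -135.
t = -135/225 = -3/5, so the foot is P_0 − t·n = (-124, 140, 12) − (-3/5)·(11, 10, -2) = (-587/5, 146, 54/5).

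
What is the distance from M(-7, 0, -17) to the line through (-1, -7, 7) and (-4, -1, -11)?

A direction vector is d = (-3, 6, -18).
AP = (-6, 7, -24), and AP × d = (18, -36, -15).
|AP × d|² = 1845 and |d|² = 369, so the distance is √(1845/369) = √5.

√5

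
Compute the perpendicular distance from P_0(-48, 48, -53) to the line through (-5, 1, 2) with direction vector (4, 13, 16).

Direction vector d = (4, 13, 16).
AP = (-43, 47, -55); AP·d = -441, |AP|² = 7083, |d|² = 441.
distance² = |AP|² − (AP·d)²/|d|² = 7083 − 194481/441 = 6642, so the distance is 9√82.

9√82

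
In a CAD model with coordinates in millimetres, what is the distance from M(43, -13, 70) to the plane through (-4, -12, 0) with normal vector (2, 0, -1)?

The plane has equation n·(r − (-4, -12, 0)) = 0, i.e. n·r = -8.
n = (2, 0, -1); n·P − (-8) = 24; |n| = √5; distance = 24/√5 = 24√5/5.

24/√5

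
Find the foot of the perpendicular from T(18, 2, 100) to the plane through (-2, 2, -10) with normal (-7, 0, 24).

(46, 2, 4)

n = (-7, 0, 24), |n|² = 625, and n·T − (-226) = 2500.
t = 2500/625 = 4, so the foot is T − t·n = (18, 2, 100) − 4·(-7, 0, 24) = (46, 2, 4).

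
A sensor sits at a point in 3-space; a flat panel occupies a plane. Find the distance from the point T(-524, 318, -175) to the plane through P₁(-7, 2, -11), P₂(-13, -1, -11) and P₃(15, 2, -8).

P₁P₂ = (-6, -3, 0) and P₁P₃ = (22, 0, 3), so a normal is n = P₁P₂ × P₁P₃ = (-9, 18, 66).
n = (-9, 18, 66); n·P − (-627) = -483; |n| = 69; distance = 483/69 = 7.

7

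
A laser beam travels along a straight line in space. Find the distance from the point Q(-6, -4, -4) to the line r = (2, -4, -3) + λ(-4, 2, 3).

Direction vector d = (-4, 2, 3).
AP = (-8, 0, -1), and AP × d = (2, 28, -16).
|AP × d|² = 1044 and |d|² = 29, so the distance is √(1044/29) = √36 = 6.

6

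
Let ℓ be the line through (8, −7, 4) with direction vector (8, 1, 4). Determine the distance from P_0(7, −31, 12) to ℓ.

Direction vector d = (8, 1, 4).
AP = (−1, −24, 8); AP·d = 0, |AP|² = 641, |d|² = 81.
distance² = |AP|² − (AP·d)²/|d|² = 641 − 0/81 = 641, so the distance is √641.

√641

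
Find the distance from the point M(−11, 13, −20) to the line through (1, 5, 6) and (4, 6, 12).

2√37

A direction vector is d = (3, 1, 6).
AP = (−12, 8, −26), and AP × d = (74, −6, −36).
|AP × d|² = 6808 and |d|² = 46, so the distance is √(6808/46) = √148 = 2√37.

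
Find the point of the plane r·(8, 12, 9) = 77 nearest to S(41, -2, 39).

(25, -26, 21)

n = (8, 12, 9), |n|² = 289, and n·S − 77 = 578.
t = 578/289 = 2, so the foot is S − t·n = (41, -2, 39) − 2·(8, 12, 9) = (25, -26, 21).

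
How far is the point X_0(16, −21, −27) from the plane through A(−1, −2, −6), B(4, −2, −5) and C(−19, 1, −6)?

8/√62

AB = (5, 0, 1) and AC = (−18, 3, 0), so a normal is n = AB × AC = (−3, −18, 15).
n = (−3, −18, 15); n·P − (-51) = -24; |n| = 3√62; distance = 24/(3√62) = 8/√62.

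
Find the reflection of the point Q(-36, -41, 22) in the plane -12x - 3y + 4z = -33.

(60, -17, -10)

n = (-12, -3, 4), |n|² = 169, n·Q − (-33) = 676, so t = 676/169 = 4.
Foot F = Q − 4·n = (12, -29, 6); the reflection is 2F − Q = (60, -17, -10).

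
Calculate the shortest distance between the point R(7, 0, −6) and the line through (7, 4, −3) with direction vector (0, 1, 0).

3

Direction vector d = (0, 1, 0).
AP = (0, −4, −3), and AP × d = (3, 0, 0).
|AP × d|² = 9 and |d|² = 1, so the distance is √9 = 3.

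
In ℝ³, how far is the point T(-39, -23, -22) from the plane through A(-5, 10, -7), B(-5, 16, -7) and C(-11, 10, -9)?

AB = (0, 6, 0) and AC = (-6, 0, -2), so a normal is n = AB × AC = (-12, 0, 36).
d = |(-12)·(-39) + 36·(-22) − (-192)| / √(144 + 0 + 1296) = |-132| / (12√10) = 11√10/10.

11√10/10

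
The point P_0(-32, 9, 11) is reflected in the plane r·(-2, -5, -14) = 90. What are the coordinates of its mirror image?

With n = (-2, -5, -14), the signed offset is (n·P_0 − 90)/|n|² = -225/225 = -1.
P_0' = P_0 − 2t·n = (-32, 9, 11) − (-2)·(-2, -5, -14) = (-36, -1, -17).

(-36, -1, -17)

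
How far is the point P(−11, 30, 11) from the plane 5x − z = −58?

4√26/13

d = |5·(-11) + (-1)·11 − (-58)| / √(25 + 0 + 1) = |-8| / √26 = 8/√26.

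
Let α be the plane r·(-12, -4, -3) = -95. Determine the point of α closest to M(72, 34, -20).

(12, 14, -35)

n = (-12, -4, -3), |n|² = 169, and n·M − (-95) = -845.
t = -845/169 = -5, so the foot is M − t·n = (72, 34, -20) − (-5)·(-12, -4, -3) = (12, 14, -35).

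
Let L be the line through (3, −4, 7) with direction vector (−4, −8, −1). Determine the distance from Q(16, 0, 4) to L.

√113

Direction vector d = (−4, −8, −1).
AP = (13, 4, −3), and AP × d = (−28, 25, −88).
|AP × d|² = 9153 and |d|² = 81, so the distance is √(9153/81) = √113.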